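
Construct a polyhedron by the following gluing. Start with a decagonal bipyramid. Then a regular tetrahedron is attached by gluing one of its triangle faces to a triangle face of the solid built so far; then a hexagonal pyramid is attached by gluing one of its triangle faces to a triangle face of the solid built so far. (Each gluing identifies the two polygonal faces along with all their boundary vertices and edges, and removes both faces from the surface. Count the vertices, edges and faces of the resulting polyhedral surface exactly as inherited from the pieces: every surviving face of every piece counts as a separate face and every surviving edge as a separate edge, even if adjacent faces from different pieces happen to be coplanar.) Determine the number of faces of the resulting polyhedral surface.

27

A decagonal bipyramid: V=12, E=30, F=20.
Attach a regular tetrahedron (V=4, E=6, F=4) along a 3-gon: merge 3 vertices and 3 edges, delete both glued faces → V=13, E=33, F=22.
Attach a hexagonal pyramid (V=7, E=12, F=7) along a 3-gon: merge 3 vertices and 3 edges, delete both glued faces → V=17, E=42, F=27.
Check: V − E + F = 17 − 42 + 27 = 2.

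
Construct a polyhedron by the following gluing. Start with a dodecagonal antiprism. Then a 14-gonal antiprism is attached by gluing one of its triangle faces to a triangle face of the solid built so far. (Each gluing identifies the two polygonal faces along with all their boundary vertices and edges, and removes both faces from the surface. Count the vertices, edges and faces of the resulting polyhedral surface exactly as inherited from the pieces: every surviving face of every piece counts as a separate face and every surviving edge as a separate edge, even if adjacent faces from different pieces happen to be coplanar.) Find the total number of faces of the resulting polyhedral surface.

A dodecagonal antiprism: V=24, E=48, F=26.
Attach a 14-gonal antiprism (V=28, E=56, F=30) along a 3-gon: merge 3 vertices and 3 edges, delete both glued faces → V=49, E=101, F=54.
Check: V − E + F = 49 − 101 + 54 = 2.

54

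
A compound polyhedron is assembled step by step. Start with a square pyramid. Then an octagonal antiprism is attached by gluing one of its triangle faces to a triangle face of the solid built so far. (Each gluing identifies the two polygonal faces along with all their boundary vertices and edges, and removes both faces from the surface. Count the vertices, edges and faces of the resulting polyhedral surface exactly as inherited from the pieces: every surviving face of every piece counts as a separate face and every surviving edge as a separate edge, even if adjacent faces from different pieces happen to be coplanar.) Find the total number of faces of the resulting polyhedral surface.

A square pyramid: V=5, E=8, F=5.
Attach an octagonal antiprism (V=16, E=32, F=18) along a 3-gon: merge 3 vertices and 3 edges, delete both glued faces → V=18, E=37, F=21.
Check: V − E + F = 18 − 37 + 21 = 2.

21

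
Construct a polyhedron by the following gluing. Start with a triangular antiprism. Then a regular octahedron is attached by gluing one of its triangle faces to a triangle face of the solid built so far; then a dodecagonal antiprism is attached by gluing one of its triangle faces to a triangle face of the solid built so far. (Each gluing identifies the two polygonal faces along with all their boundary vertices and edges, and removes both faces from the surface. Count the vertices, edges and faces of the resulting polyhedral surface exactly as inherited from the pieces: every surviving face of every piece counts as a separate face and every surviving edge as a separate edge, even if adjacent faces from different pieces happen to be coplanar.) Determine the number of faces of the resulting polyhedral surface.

38

A triangular antiprism: V=6, E=12, F=8.
Attach a regular octahedron (V=6, E=12, F=8) along a 3-gon: merge 3 vertices and 3 edges, delete both glued faces → V=9, E=21, F=14.
Attach a dodecagonal antiprism (V=24, E=48, F=26) along a 3-gon: merge 3 vertices and 3 edges, delete both glued faces → V=30, E=66, F=38.
Check: V − E + F = 30 − 66 + 38 = 2.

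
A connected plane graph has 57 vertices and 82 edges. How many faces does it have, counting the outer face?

27

Euler's formula for a connected plane graph: V − E + F = 2, so F = 2 − 57 + 82 = 27.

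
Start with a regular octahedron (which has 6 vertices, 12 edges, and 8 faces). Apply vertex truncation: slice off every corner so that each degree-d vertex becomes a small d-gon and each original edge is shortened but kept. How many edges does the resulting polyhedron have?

36

Truncation replaces each original edge-end by a new vertex, so V′ = 2E = 24.
Each original edge survives, and each old vertex of degree d contributes d new edges; summing degrees gives Σd = 2E, so E′ = E + 2E = 3E = 36.
Each original face survives and each original vertex becomes one new face: F′ = F + V = 14.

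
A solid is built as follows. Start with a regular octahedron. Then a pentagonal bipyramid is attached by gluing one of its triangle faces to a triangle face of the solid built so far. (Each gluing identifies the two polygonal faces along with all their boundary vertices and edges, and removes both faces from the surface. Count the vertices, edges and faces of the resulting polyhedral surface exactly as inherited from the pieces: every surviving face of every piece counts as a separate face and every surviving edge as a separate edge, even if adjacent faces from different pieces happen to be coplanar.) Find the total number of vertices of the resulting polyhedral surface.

10

A regular octahedron: V=6, E=12, F=8.
Attach a pentagonal bipyramid (V=7, E=15, F=10) along a 3-gon: merge 3 vertices and 3 edges, delete both glued faces → V=10, E=24, F=16.
Check: V − E + F = 10 − 24 + 16 = 2.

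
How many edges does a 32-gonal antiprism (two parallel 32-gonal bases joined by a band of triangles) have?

128

An antiprism on an n-gon has two n-gon caps and 2n triangles: V = 2·32 = 64, E = 4·32 = 128, F = 2·32 + 2 = 66.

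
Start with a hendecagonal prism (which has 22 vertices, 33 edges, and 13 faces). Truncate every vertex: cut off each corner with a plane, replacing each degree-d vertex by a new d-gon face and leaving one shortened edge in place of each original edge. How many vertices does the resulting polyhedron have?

Truncation replaces each original edge-end by a new vertex, so V′ = 2E = 66.
Each original edge survives, and each old vertex of degree d contributes d new edges; summing degrees gives Σd = 2E, so E′ = E + 2E = 3E = 99.
Each original face survives and each original vertex becomes one new face: F′ = F + V = 35.

66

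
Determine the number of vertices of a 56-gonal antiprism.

An antiprism on an n-gon has two n-gon caps and 2n triangles: V = 2·56 = 112, E = 4·56 = 224, F = 2·56 + 2 = 114.

112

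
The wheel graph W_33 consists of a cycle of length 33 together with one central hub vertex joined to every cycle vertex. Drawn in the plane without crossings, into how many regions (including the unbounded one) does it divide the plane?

34

W_33 has V = 33 + 1 = 34 vertices and E = 2·33 = 66 edges.
By Euler's formula F = 2 − V + E = 2 − 34 + 66 = 34.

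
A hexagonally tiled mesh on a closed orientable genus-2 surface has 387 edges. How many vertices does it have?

χ = 2 − 2·2 = -2, and every face is a hexagon so 6F = 2E.
F = 2E/6 = 129. Then V = -2 + E − F = -2 + 387 − 129 = 256.

256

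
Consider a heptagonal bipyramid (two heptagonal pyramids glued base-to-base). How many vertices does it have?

A bipyramid over an n-gon has 2n triangular faces and n + 2 vertices: V = 7 + 2 = 9, E = 3·7 = 21, F = 2·7 = 14.

9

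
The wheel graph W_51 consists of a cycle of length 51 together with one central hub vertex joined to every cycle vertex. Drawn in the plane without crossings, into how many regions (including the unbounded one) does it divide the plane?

52

W_51 has V = 51 + 1 = 52 vertices and E = 2·51 = 102 edges.
By Euler's formula F = 2 − V + E = 2 − 52 + 102 = 52.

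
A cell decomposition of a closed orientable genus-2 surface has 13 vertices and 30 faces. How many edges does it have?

For a closed orientable surface of genus 2, χ = 2 − 2·2 = -2.
E = V + F − (-2) = 13 + 30 − (-2) = 45.

45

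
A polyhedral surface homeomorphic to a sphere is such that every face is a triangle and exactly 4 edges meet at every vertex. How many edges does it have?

12

Each face has 3 edges and each edge borders two faces, so 2E = 3F.
Each vertex has degree 4, so 4V = 2E and hence V = 3F/4.
Euler: V − E + F = 2 ⇒ (3F/4) − (3F/2) + F = 2.
Multiply by 8: (6 − 12 + 8)F = 16, i.e. 2F = 16.
So F = 8, E = 3·8/2 = 12, V = 3·8/4 = 6.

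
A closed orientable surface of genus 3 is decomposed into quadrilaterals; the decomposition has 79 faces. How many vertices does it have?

χ = 2 − 2·3 = -4, and every face is a square so 4F = 2E.
E = 4·79/2 = 158. Then V = -4 + E − F = -4 + 158 − 79 = 75.

75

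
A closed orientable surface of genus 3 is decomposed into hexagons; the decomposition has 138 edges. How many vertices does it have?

χ = 2 − 2·3 = -4, and every face is a hexagon so 6F = 2E.
F = 2E/6 = 46. Then V = -4 + E − F = -4 + 138 − 46 = 88.

88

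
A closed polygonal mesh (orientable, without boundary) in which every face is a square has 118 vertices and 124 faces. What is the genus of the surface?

4

Every face is a square, so 2E = 4·124 = 496, giving E = 248.
χ = V − E + F = 118 − 248 + 124 = -6.
For a closed orientable surface χ = 2 − 2g, so g = (2 − (-6))/2 = 4.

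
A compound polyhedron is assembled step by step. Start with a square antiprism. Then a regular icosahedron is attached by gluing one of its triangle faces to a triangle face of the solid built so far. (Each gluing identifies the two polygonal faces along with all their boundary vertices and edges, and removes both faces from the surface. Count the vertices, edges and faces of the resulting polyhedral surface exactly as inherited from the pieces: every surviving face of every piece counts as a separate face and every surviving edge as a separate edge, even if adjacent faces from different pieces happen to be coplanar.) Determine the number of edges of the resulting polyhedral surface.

A square antiprism: V=8, E=16, F=10.
Attach a regular icosahedron (V=12, E=30, F=20) along a 3-gon: merge 3 vertices and 3 edges, delete both glued faces → V=17, E=43, F=28.
Check: V − E + F = 17 − 43 + 28 = 2.

43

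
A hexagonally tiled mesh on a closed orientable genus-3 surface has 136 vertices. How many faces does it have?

70

χ = 2 − 2·3 = -4, and every face is a hexagon so 6F = 2E.
V − E + F = -4 with E = 6F/2 gives 136 − (6/2 − 1)·F = -4, so F = 70 and E = 210.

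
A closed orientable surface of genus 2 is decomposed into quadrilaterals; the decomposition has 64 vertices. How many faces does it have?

χ = 2 − 2·2 = -2, and every face is a square so 4F = 2E.
V − E + F = -2 with E = 4F/2 gives 64 − (4/2 − 1)·F = -2, so F = 66 and E = 132.

66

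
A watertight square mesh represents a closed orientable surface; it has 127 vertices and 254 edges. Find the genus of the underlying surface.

Every face is a square and each edge borders two faces, so 4F = 2·254, giving F = 127.
χ = V − E + F = 127 − 254 + 127 = 0.
For a closed orientable surface χ = 2 − 2g, so g = (2 − (0))/2 = 1.

1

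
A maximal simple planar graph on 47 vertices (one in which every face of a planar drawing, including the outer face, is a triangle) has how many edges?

135

In a plane triangulation 3F = 2E and V − E + F = 2, so E = 3V − 6 = 3·47 − 6 = 135.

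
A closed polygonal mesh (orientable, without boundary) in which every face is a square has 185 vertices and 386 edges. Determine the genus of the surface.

5

Every face is a square and each edge borders two faces, so 4F = 2·386, giving F = 193.
χ = V − E + F = 185 − 386 + 193 = -8.
For a closed orientable surface χ = 2 − 2g, so g = (2 − (-8))/2 = 5.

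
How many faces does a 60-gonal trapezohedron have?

120

The n-trapezohedron (dual of the n-antiprism) has V = 2·60 + 2 = 122, E = 4·60 = 240, F = 2·60 = 120.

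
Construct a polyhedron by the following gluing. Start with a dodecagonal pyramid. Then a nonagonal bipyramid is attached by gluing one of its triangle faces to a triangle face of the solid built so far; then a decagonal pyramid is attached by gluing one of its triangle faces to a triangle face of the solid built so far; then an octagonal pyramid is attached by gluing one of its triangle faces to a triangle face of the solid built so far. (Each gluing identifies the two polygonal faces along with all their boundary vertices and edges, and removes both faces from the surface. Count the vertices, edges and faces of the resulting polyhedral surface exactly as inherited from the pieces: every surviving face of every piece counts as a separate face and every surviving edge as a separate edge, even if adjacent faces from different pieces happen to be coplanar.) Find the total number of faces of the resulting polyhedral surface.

45

A dodecagonal pyramid: V=13, E=24, F=13.
Attach a nonagonal bipyramid (V=11, E=27, F=18) along a 3-gon: merge 3 vertices and 3 edges, delete both glued faces → V=21, E=48, F=29.
Attach a decagonal pyramid (V=11, E=20, F=11) along a 3-gon: merge 3 vertices and 3 edges, delete both glued faces → V=29, E=65, F=38.
Attach an octagonal pyramid (V=9, E=16, F=9) along a 3-gon: merge 3 vertices and 3 edges, delete both glued faces → V=35, E=78, F=45.
Check: V − E + F = 35 − 78 + 45 = 2.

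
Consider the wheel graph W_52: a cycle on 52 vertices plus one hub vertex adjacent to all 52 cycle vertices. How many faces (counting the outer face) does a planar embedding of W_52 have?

53

W_52 has V = 52 + 1 = 53 vertices and E = 2·52 = 104 edges.
By Euler's formula F = 2 − V + E = 2 − 53 + 104 = 53.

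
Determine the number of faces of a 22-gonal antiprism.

46

An antiprism on an n-gon has two n-gon caps and 2n triangles: V = 2·22 = 44, E = 4·22 = 88, F = 2·22 + 2 = 46.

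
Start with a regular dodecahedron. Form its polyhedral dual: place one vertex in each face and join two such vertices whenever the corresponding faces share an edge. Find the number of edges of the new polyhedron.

The base solid has V = 20, E = 30, F = 12.
The dual swaps V and F and preserves E: V′ = F = 12, E′ = E = 30, F′ = V = 20.

30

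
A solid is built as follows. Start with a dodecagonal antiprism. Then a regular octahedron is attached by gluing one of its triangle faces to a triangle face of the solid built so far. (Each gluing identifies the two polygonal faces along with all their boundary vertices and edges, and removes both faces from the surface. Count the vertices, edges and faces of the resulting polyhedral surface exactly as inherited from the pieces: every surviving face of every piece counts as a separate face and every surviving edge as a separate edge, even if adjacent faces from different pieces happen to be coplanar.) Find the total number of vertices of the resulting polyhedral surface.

A dodecagonal antiprism: V=24, E=48, F=26.
Attach a regular octahedron (V=6, E=12, F=8) along a 3-gon: merge 3 vertices and 3 edges, delete both glued faces → V=27, E=57, F=32.
Check: V − E + F = 27 − 57 + 32 = 2.

27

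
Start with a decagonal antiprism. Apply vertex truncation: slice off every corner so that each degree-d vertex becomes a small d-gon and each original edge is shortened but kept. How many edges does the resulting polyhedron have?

120

The base solid has V = 20, E = 40, F = 22.
Truncation replaces each original edge-end by a new vertex, so V′ = 2E = 80.
Each original edge survives, and each old vertex of degree d contributes d new edges; summing degrees gives Σd = 2E, so E′ = E + 2E = 3E = 120.
Each original face survives and each original vertex becomes one new face: F′ = F + V = 42.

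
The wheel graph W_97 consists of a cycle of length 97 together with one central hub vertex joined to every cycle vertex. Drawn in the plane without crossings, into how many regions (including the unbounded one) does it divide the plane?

W_97 has V = 97 + 1 = 98 vertices and E = 2·97 = 194 edges.
By Euler's formula F = 2 − V + E = 2 − 98 + 194 = 98.

98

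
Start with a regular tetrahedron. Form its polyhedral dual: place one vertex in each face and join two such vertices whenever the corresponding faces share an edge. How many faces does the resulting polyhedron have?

4

The base solid has V = 4, E = 6, F = 4.
The dual swaps V and F and preserves E: V′ = F = 4, E′ = E = 6, F′ = V = 4.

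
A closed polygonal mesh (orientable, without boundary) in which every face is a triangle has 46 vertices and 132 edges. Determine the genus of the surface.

Every face is a triangle and each edge borders two faces, so 3F = 2·132, giving F = 88.
χ = V − E + F = 46 − 132 + 88 = 2.
For a closed orientable surface χ = 2 − 2g, so g = (2 − (2))/2 = 0.

0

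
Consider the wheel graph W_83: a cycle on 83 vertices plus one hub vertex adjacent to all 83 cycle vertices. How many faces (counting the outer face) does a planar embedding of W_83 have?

84

W_83 has V = 83 + 1 = 84 vertices and E = 2·83 = 166 edges.
By Euler's formula F = 2 − V + E = 2 − 84 + 166 = 84.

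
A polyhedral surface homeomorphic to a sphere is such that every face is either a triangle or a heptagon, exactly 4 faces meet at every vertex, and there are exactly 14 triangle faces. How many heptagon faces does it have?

Let x be the number of heptagons; then F = 14 + x.
Edge–face incidences: 2E = 3·14 + 7·x = 42 + 7x.
Every vertex has degree 4, so 4V = 2E.
Euler: V − E + F = 2 ⇒ (2E)/4 − E + (14 + x) = 2.
Multiply by 8: 2·(2E) − 4·(2E) + 8·(14 + x) = 16, i.e. 112 + 8x − 2·(42 + 7x) = 16.
Collecting terms: −6x + 28 = 16, so −6x = −12, so x = 2.
Then 2E = 42 + 7·2 = 56, so E = 28, V = 2E/4 = 14, F = 14 + 2 = 16.

2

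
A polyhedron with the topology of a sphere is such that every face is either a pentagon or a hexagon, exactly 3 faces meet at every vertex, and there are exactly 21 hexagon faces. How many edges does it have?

Let x be the number of pentagons; then F = 21 + x.
Edge–face incidences: 2E = 6·21 + 5·x = 126 + 5x.
Every vertex has degree 3, so 3V = 2E.
Euler: V − E + F = 2 ⇒ (2E)/3 − E + (21 + x) = 2.
Multiply by 6: 2·(2E) − 3·(2E) + 6·(21 + x) = 12, i.e. 126 + 6x − (126 + 5x) = 12.
Collecting terms: x = 12.
Then 2E = 126 + 5·12 = 186, so E = 93, V = 2E/3 = 62, F = 21 + 12 = 33.

93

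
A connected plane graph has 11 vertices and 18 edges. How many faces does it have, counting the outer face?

Euler's formula for a connected plane graph: V − E + F = 2, so F = 2 − 11 + 18 = 9.

9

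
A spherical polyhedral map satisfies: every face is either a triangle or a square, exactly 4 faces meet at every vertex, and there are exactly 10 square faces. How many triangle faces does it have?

8

Let x be the number of triangles; then F = 10 + x.
Edge–face incidences: 2E = 4·10 + 3·x = 40 + 3x.
Every vertex has degree 4, so 4V = 2E.
Euler: V − E + F = 2 ⇒ (2E)/4 − E + (10 + x) = 2.
Multiply by 8: 2·(2E) − 4·(2E) + 8·(10 + x) = 16, i.e. 80 + 8x − 2·(40 + 3x) = 16.
Collecting terms: 2x = 16, so x = 8.
Then 2E = 40 + 3·8 = 64, so E = 32, V = 2E/4 = 16, F = 10 + 8 = 18.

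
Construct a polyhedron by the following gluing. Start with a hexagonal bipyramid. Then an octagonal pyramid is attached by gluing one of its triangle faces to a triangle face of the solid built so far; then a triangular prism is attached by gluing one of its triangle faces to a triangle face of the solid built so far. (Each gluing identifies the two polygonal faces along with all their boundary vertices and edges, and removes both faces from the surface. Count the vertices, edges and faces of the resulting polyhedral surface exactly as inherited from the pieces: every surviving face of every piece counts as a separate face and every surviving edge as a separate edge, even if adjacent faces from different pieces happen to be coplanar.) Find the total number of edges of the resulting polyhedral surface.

37

A hexagonal bipyramid: V=8, E=18, F=12.
Attach an octagonal pyramid (V=9, E=16, F=9) along a 3-gon: merge 3 vertices and 3 edges, delete both glued faces → V=14, E=31, F=19.
Attach a triangular prism (V=6, E=9, F=5) along a 3-gon: merge 3 vertices and 3 edges, delete both glued faces → V=17, E=37, F=22.
Check: V − E + F = 17 − 37 + 22 = 2.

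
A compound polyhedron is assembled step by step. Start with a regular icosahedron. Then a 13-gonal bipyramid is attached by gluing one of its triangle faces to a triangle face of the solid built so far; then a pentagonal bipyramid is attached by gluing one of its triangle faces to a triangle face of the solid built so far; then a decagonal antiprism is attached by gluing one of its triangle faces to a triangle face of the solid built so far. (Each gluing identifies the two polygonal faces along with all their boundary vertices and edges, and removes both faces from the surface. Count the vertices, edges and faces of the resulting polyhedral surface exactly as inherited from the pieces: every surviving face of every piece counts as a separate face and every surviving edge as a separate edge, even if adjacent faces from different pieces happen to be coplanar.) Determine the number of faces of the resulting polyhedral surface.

72

A regular icosahedron: V=12, E=30, F=20.
Attach a 13-gonal bipyramid (V=15, E=39, F=26) along a 3-gon: merge 3 vertices and 3 edges, delete both glued faces → V=24, E=66, F=44.
Attach a pentagonal bipyramid (V=7, E=15, F=10) along a 3-gon: merge 3 vertices and 3 edges, delete both glued faces → V=28, E=78, F=52.
Attach a decagonal antiprism (V=20, E=40, F=22) along a 3-gon: merge 3 vertices and 3 edges, delete both glued faces → V=45, E=115, F=72.
Check: V − E + F = 45 − 115 + 72 = 2.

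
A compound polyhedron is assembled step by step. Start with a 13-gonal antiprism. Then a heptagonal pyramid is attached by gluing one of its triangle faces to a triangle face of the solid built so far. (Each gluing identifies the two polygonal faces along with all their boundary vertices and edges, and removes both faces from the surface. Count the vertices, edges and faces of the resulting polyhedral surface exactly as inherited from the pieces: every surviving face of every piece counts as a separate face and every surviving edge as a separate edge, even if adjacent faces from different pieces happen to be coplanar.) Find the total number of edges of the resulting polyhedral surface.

63

A 13-gonal antiprism: V=26, E=52, F=28.
Attach a heptagonal pyramid (V=8, E=14, F=8) along a 3-gon: merge 3 vertices and 3 edges, delete both glued faces → V=31, E=63, F=34.
Check: V − E + F = 31 − 63 + 34 = 2.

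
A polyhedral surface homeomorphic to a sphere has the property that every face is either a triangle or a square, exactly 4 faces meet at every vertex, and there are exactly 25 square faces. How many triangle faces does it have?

Let x be the number of triangles; then F = 25 + x.
Edge–face incidences: 2E = 4·25 + 3·x = 100 + 3x.
Every vertex has degree 4, so 4V = 2E.
Euler: V − E + F = 2 ⇒ (2E)/4 − E + (25 + x) = 2.
Multiply by 8: 2·(2E) − 4·(2E) + 8·(25 + x) = 16, i.e. 200 + 8x − 2·(100 + 3x) = 16.
Collecting terms: 2x = 16, so x = 8.
Then 2E = 100 + 3·8 = 124, so E = 62, V = 2E/4 = 31, F = 25 + 8 = 33.

8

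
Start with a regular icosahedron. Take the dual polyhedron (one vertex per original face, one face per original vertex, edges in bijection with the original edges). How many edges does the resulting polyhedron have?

The base solid has V = 12, E = 30, F = 20.
The dual swaps V and F and preserves E: V′ = F = 20, E′ = E = 30, F′ = V = 12.

30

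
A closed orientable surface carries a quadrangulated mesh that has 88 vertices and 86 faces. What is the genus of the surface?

0

Every face is a square, so 2E = 4·86 = 344, giving E = 172.
χ = V − E + F = 88 − 172 + 86 = 2.
For a closed orientable surface χ = 2 − 2g, so g = (2 − (2))/2 = 0.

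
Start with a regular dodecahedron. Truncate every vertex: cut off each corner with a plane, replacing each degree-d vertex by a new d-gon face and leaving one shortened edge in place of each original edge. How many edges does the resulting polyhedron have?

90

The base solid has V = 20, E = 30, F = 12.
Truncation replaces each original edge-end by a new vertex, so V′ = 2E = 60.
Each original edge survives, and each old vertex of degree d contributes d new edges; summing degrees gives Σd = 2E, so E′ = E + 2E = 3E = 90.
Each original face survives and each original vertex becomes one new face: F′ = F + V = 32.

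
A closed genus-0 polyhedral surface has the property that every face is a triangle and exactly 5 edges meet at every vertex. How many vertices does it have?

Each face has 3 edges and each edge borders two faces, so 2E = 3F.
Each vertex has degree 5, so 5V = 2E and hence V = 3F/5.
Euler: V − E + F = 2 ⇒ (3F/5) − (3F/2) + F = 2.
Multiply by 10: (6 − 15 + 10)F = 20, i.e. 1F = 20.
So F = 20, E = 3·20/2 = 30, V = 3·20/5 = 12.

12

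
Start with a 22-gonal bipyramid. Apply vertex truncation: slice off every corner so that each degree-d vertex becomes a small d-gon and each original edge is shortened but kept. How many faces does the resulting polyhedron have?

The base solid has V = 24, E = 66, F = 44.
Truncation replaces each original edge-end by a new vertex, so V′ = 2E = 132.
Each original edge survives, and each old vertex of degree d contributes d new edges; summing degrees gives Σd = 2E, so E′ = E + 2E = 3E = 198.
Each original face survives and each original vertex becomes one new face: F′ = F + V = 68.

68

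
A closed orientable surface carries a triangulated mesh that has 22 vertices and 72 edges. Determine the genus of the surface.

2

Every face is a triangle and each edge borders two faces, so 3F = 2·72, giving F = 48.
χ = V − E + F = 22 − 72 + 48 = -2.
For a closed orientable surface χ = 2 − 2g, so g = (2 − (-2))/2 = 2.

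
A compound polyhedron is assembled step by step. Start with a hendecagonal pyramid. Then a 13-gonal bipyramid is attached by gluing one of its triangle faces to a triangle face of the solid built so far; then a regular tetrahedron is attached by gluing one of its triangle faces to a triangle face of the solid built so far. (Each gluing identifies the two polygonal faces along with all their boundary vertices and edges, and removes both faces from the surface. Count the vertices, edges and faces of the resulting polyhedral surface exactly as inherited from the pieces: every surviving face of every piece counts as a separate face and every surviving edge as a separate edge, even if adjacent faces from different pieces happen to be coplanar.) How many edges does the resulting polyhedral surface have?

61

A hendecagonal pyramid: V=12, E=22, F=12.
Attach a 13-gonal bipyramid (V=15, E=39, F=26) along a 3-gon: merge 3 vertices and 3 edges, delete both glued faces → V=24, E=58, F=36.
Attach a regular tetrahedron (V=4, E=6, F=4) along a 3-gon: merge 3 vertices and 3 edges, delete both glued faces → V=25, E=61, F=38.
Check: V − E + F = 25 − 61 + 38 = 2.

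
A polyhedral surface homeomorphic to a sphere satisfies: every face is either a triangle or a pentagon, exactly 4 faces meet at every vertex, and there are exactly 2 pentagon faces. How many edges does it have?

Let x be the number of triangles; then F = 2 + x.
Edge–face incidences: 2E = 5·2 + 3·x = 10 + 3x.
Every vertex has degree 4, so 4V = 2E.
Euler: V − E + F = 2 ⇒ (2E)/4 − E + (2 + x) = 2.
Multiply by 8: 2·(2E) − 4·(2E) + 8·(2 + x) = 16, i.e. 16 + 8x − 2·(10 + 3x) = 16.
Collecting terms: 2x − 4 = 16, so 2x = 20, so x = 10.
Then 2E = 10 + 3·10 = 40, so E = 20, V = 2E/4 = 10, F = 2 + 10 = 12.

20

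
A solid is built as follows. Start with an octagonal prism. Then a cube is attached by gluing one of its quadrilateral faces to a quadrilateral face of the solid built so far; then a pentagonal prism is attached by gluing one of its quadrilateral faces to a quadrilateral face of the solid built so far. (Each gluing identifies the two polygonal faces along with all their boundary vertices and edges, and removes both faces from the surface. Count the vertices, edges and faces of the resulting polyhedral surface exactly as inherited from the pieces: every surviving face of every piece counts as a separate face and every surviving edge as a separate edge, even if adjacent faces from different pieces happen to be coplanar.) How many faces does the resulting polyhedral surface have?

19

An octagonal prism: V=16, E=24, F=10.
Attach a cube (V=8, E=12, F=6) along a 4-gon: merge 4 vertices and 4 edges, delete both glued faces → V=20, E=32, F=14.
Attach a pentagonal prism (V=10, E=15, F=7) along a 4-gon: merge 4 vertices and 4 edges, delete both glued faces → V=26, E=43, F=19.
Check: V − E + F = 26 − 43 + 19 = 2.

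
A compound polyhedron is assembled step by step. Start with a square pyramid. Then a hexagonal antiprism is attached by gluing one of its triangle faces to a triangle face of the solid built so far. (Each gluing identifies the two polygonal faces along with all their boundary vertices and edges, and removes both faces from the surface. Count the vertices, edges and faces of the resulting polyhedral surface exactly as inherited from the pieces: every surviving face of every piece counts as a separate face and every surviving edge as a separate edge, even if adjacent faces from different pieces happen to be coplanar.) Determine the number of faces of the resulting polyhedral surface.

A square pyramid: V=5, E=8, F=5.
Attach a hexagonal antiprism (V=12, E=24, F=14) along a 3-gon: merge 3 vertices and 3 edges, delete both glued faces → V=14, E=29, F=17.
Check: V − E + F = 14 − 29 + 17 = 2.

17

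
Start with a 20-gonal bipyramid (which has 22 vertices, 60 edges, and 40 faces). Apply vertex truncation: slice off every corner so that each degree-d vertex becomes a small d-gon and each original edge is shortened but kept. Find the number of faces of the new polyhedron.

62

Truncation replaces each original edge-end by a new vertex, so V′ = 2E = 120.
Each original edge survives, and each old vertex of degree d contributes d new edges; summing degrees gives Σd = 2E, so E′ = E + 2E = 3E = 180.
Each original face survives and each original vertex becomes one new face: F′ = F + V = 62.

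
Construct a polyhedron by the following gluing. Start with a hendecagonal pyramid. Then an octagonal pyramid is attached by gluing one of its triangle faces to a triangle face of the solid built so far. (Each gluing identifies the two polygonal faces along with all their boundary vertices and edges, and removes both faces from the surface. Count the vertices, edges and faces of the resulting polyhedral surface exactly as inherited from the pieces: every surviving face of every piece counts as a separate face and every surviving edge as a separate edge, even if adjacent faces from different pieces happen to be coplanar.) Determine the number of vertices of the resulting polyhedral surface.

18

A hendecagonal pyramid: V=12, E=22, F=12.
Attach an octagonal pyramid (V=9, E=16, F=9) along a 3-gon: merge 3 vertices and 3 edges, delete both glued faces → V=18, E=35, F=19.
Check: V − E + F = 18 − 35 + 19 = 2.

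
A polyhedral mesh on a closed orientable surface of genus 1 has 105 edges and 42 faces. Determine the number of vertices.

For a closed orientable surface of genus 1, χ = 2 − 2·1 = 0.
V = 0 + E − F = 0 + 105 − 42 = 63.

63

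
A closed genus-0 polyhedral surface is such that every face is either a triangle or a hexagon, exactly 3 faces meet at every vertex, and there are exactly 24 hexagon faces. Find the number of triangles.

Let x be the number of triangles; then F = 24 + x.
Edge–face incidences: 2E = 6·24 + 3·x = 144 + 3x.
Every vertex has degree 3, so 3V = 2E.
Euler: V − E + F = 2 ⇒ (2E)/3 − E + (24 + x) = 2.
Multiply by 6: 2·(2E) − 3·(2E) + 6·(24 + x) = 12, i.e. 144 + 6x − (144 + 3x) = 12.
Collecting terms: 3x = 12, so x = 4.
Then 2E = 144 + 3·4 = 156, so E = 78, V = 2E/3 = 52, F = 24 + 4 = 28.

4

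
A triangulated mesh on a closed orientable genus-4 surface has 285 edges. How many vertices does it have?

χ = 2 − 2·4 = -6, and every face is a triangle so 3F = 2E.
F = 2E/3 = 190. Then V = -6 + E − F = -6 + 285 − 190 = 89.

89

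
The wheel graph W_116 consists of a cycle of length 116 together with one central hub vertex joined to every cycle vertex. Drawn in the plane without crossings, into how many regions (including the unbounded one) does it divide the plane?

117

W_116 has V = 116 + 1 = 117 vertices and E = 2·116 = 232 edges.
By Euler's formula F = 2 − V + E = 2 − 117 + 232 = 117.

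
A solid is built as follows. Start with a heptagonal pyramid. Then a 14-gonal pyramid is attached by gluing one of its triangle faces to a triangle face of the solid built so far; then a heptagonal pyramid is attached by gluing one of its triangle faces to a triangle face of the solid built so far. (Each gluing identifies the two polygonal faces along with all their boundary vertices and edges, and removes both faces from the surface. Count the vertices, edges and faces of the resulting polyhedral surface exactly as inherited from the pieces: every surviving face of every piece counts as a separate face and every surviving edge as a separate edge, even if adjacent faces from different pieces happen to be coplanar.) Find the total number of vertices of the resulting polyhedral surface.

A heptagonal pyramid: V=8, E=14, F=8.
Attach a 14-gonal pyramid (V=15, E=28, F=15) along a 3-gon: merge 3 vertices and 3 edges, delete both glued faces → V=20, E=39, F=21.
Attach a heptagonal pyramid (V=8, E=14, F=8) along a 3-gon: merge 3 vertices and 3 edges, delete both glued faces → V=25, E=50, F=27.
Check: V − E + F = 25 − 50 + 27 = 2.

25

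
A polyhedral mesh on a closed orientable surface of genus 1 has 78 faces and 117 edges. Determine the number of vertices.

For a closed orientable surface of genus 1, χ = 2 − 2·1 = 0.
V = 0 + E − F = 0 + 117 − 78 = 39.

39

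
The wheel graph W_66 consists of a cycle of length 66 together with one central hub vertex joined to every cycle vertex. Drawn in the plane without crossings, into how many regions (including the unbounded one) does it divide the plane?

67

W_66 has V = 66 + 1 = 67 vertices and E = 2·66 = 132 edges.
By Euler's formula F = 2 − V + E = 2 − 67 + 132 = 67.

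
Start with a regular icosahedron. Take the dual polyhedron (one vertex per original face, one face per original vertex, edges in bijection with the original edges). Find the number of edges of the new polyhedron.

The base solid has V = 12, E = 30, F = 20.
The dual swaps V and F and preserves E: V′ = F = 20, E′ = E = 30, F′ = V = 12.

30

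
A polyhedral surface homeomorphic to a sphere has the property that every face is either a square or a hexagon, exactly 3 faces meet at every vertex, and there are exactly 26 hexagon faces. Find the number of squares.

Let x be the number of squares; then F = 26 + x.
Edge–face incidences: 2E = 6·26 + 4·x = 156 + 4x.
Every vertex has degree 3, so 3V = 2E.
Euler: V − E + F = 2 ⇒ (2E)/3 − E + (26 + x) = 2.
Multiply by 6: 2·(2E) − 3·(2E) + 6·(26 + x) = 12, i.e. 156 + 6x − (156 + 4x) = 12.
Collecting terms: 2x = 12, so x = 6.
Then 2E = 156 + 4·6 = 180, so E = 90, V = 2E/3 = 60, F = 26 + 6 = 32.

6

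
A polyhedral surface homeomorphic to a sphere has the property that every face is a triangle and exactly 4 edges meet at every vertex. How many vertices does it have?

Each face has 3 edges and each edge borders two faces, so 2E = 3F.
Each vertex has degree 4, so 4V = 2E and hence V = 3F/4.
Euler: V − E + F = 2 ⇒ (3F/4) − (3F/2) + F = 2.
Multiply by 8: (6 − 12 + 8)F = 16, i.e. 2F = 16.
So F = 8, E = 3·8/2 = 12, V = 3·8/4 = 6.

6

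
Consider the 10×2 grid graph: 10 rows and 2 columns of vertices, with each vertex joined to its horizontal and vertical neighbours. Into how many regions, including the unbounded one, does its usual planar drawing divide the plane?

10

The grid has V = 10·2 = 20 vertices and E = 10·1 + 2·9 = 28 edges.
F = 2 − V + E = 2 − 20 + 28 = 10.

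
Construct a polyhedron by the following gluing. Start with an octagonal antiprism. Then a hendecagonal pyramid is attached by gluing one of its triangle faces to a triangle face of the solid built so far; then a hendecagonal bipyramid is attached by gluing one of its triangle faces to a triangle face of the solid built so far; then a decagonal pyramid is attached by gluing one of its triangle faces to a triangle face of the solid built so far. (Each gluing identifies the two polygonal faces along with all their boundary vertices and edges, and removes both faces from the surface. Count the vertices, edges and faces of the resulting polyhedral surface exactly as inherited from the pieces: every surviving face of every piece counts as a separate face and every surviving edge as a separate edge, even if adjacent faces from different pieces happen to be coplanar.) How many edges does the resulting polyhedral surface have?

An octagonal antiprism: V=16, E=32, F=18.
Attach a hendecagonal pyramid (V=12, E=22, F=12) along a 3-gon: merge 3 vertices and 3 edges, delete both glued faces → V=25, E=51, F=28.
Attach a hendecagonal bipyramid (V=13, E=33, F=22) along a 3-gon: merge 3 vertices and 3 edges, delete both glued faces → V=35, E=81, F=48.
Attach a decagonal pyramid (V=11, E=20, F=11) along a 3-gon: merge 3 vertices and 3 edges, delete both glued faces → V=43, E=98, F=57.
Check: V − E + F = 43 − 98 + 57 = 2.

98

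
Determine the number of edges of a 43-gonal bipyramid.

129

A bipyramid over an n-gon has 2n triangular faces and n + 2 vertices: V = 43 + 2 = 45, E = 3·43 = 129, F = 2·43 = 86.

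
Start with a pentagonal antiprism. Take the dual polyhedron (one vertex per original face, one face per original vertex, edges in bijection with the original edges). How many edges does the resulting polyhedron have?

20

The base solid has V = 10, E = 20, F = 12.
The dual swaps V and F and preserves E: V′ = F = 12, E′ = E = 20, F′ = V = 10.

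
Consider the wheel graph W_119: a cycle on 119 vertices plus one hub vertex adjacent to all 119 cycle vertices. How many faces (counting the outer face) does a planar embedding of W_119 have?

120

W_119 has V = 119 + 1 = 120 vertices and E = 2·119 = 238 edges.
By Euler's formula F = 2 − V + E = 2 − 120 + 238 = 120.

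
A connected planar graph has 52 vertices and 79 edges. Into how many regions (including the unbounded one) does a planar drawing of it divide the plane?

29

Euler's formula for a connected plane graph: V − E + F = 2, so F = 2 − 52 + 79 = 29.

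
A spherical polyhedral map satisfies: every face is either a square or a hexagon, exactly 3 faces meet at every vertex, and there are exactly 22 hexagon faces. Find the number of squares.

6

Let x be the number of squares; then F = 22 + x.
Edge–face incidences: 2E = 6·22 + 4·x = 132 + 4x.
Every vertex has degree 3, so 3V = 2E.
Euler: V − E + F = 2 ⇒ (2E)/3 − E + (22 + x) = 2.
Multiply by 6: 2·(2E) − 3·(2E) + 6·(22 + x) = 12, i.e. 132 + 6x − (132 + 4x) = 12.
Collecting terms: 2x = 12, so x = 6.
Then 2E = 132 + 4·6 = 156, so E = 78, V = 2E/3 = 52, F = 22 + 6 = 28.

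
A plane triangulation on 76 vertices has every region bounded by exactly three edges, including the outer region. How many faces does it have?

In a plane triangulation 3F = 2E and V − E + F = 2, so F = 2V − 4 = 2·76 − 4 = 148.

148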